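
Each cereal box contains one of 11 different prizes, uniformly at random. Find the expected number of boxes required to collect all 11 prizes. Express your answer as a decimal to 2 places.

33.22

After i distinct types are collected, each trial gives a new one with probability (11−i)/11, so the expected wait for the next new type is 11/(11−i).
E = 11/11 + 11/10 + 11/9 + 11/8 + 11/7 + 11/6 + 11/5 + 11/4 + 11/3 + 11/2 + 11/1 = 83711/2520 ≈ 33.22.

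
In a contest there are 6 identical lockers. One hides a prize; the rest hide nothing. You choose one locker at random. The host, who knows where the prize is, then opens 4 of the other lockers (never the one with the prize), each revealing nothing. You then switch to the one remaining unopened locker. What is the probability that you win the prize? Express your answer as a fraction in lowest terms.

Your original locker holds the prize with probability 1/6, so the other 5 collectively hold it with probability 5/6.
The host can always find 4 empty lockers to open, so the reveals don't change that 5/6; it is now spread over the 1 remaining unopened locker.
P(win by switching) = (5/6) · (1/1) = 5/6.

5/6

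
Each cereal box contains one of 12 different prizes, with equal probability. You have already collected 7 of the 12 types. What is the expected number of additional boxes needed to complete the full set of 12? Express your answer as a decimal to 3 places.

27.400

Starting from 7 distinct types, each trial gives a new one with probability (12−i)/12 when i types are held, so the wait for the next new type is 12/(12−i).
E = 12/5 + 12/4 + 12/3 + 12/2 + 12/1 = 137/5 ≈ 27.400.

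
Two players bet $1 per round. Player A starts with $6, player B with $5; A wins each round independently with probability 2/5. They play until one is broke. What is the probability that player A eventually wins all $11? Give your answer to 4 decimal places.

Let r = q/p = (3/5)/(2/5) = 3/2. The recurrence P(i) = p·P(i+1) + q·P(i−1) with P(0)=0, P(11)=1 gives P(i) = (1 − r^i)/(1 − r^11).
P(6) = (1 − (3/2)^6) / (1 − (3/2)^11) = 21280/175099 ≈ 0.1215.

0.1215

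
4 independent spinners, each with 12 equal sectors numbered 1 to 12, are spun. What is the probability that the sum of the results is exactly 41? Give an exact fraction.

There are 12^4 = 20736 equally likely outcomes.
The number of ordered 4-tuples from {1,…,12} summing to 41 is 120.
P(sum = 41) = 120/20736 = 5/864.

5/864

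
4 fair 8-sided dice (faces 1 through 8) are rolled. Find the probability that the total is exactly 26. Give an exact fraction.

21/1024

There are 8^4 = 4096 equally likely outcomes.
The number of ordered 4-tuples from {1,…,8} summing to 26 is 84.
P(sum = 26) = 84/4096 = 21/1024.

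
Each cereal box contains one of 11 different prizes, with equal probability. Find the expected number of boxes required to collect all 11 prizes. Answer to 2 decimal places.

After i distinct types are collected, each trial gives a new one with probability (11−i)/11, so the expected wait for the next new type is 11/(11−i).
E = 11/11 + 11/10 + 11/9 + 11/8 + 11/7 + 11/6 + 11/5 + 11/4 + 11/3 + 11/2 + 11/1 = 83711/2520 ≈ 33.22.

33.22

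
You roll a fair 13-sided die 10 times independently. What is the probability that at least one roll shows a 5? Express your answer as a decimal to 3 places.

0.551

P(no roll shows a 5) = (12/13)^10 ≈ 0.449.
P(at least one) = 1 − 0.449 = 0.551.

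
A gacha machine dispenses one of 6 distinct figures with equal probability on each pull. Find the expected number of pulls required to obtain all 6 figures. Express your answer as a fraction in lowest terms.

147/10

After i distinct types are collected, each trial gives a new one with probability (6−i)/6, so the expected wait for the next new type is 6/(6−i).
E = 6/6 + 6/5 + 6/4 + 6/3 + 6/2 + 6/1 = 147/10.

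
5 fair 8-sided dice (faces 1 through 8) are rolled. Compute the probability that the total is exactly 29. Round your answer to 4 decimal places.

There are 8^5 = 32768 equally likely outcomes.
The number of ordered 5-tuples from {1,…,8} summing to 29 is 1190.
P(sum = 29) = 1190/32768 = 595/16384 ≈ 0.0363.

0.0363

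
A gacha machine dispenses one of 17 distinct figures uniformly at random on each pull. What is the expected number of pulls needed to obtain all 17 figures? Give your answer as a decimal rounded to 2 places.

After i distinct types are collected, each trial gives a new one with probability (17−i)/17, so the expected wait for the next new type is 17/(17−i).
E = 17/17 + 17/16 + 17/15 + 17/14 + 17/13 + 17/12 + 17/11 + 17/10 + 17/9 + 17/8 + 17/7 + 17/6 + 17/5 + 17/4 + 17/3 + 17/2 + 17/1 = 42142223/720720 ≈ 58.47.

58.47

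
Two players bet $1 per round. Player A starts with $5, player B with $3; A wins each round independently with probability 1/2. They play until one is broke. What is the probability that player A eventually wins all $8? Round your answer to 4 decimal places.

0.6250

With a fair step, P(i) = ½P(i−1) + ½P(i+1) with P(0)=0, P(8)=1 has the linear solution P(i) = i/8.
P(5) = 5/8 ≈ 0.6250.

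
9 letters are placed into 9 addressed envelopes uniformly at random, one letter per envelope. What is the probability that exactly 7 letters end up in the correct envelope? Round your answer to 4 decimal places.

0.0001

Choose which 7 of the 9 are fixed: C(9,7) = 36 ways.
The remaining 2 must have no fixed point: D(2) = 1.
P = 36·1/362880 = 1/10080 ≈ 0.0001.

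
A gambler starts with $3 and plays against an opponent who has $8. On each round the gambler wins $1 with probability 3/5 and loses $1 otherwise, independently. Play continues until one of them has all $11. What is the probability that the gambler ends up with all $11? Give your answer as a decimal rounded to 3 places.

Let r = q/p = (2/5)/(3/5) = 2/3. The recurrence P(i) = p·P(i+1) + q·P(i−1) with P(0)=0, P(11)=1 gives P(i) = (1 − r^i)/(1 − r^11).
P(3) = (1 − (2/3)^3) / (1 − (2/3)^11) = 124659/175099 ≈ 0.712.

0.712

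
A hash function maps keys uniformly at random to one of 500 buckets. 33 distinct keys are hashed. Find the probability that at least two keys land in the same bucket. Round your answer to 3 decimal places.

0.660

It's easier to compute the probability that all 33 are distinct.
P(all distinct) = 500/500 · 499/500 · ··· · 468/500 ≈ 0.340.
So the probability of at least one match is 1 − 0.340 = 0.660.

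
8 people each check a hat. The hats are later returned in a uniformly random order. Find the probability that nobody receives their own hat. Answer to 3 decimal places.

This is the derangement probability: permutations of 8 with no fixed point.
D(8) = 8! · (1 − 1/1! + 1/2! − ··· + (−1)^8/8!) = 14833.
P = 14833/40320 = 2119/5760 ≈ 0.368.

0.368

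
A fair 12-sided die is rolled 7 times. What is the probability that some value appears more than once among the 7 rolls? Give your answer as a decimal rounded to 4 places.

P(all 7 different) = 12/12 · 11/12 · ··· · 6/12 ≈ 0.1114.
P(at least two equal) = 1 − 0.1114 = 0.8886.

0.8886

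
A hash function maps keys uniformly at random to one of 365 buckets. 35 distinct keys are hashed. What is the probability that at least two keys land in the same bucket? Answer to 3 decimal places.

0.814

It's easier to compute the probability that all 35 are distinct.
P(all distinct) = 365/365 · 364/365 · ··· · 331/365 ≈ 0.186.
So the probability of at least one match is 1 − 0.186 = 0.814.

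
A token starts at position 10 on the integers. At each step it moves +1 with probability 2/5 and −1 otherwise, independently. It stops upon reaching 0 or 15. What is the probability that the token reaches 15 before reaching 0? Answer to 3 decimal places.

0.130

Let r = q/p = (3/5)/(2/5) = 3/2. The recurrence P(i) = p·P(i+1) + q·P(i−1) with P(0)=0, P(15)=1 gives P(i) = (1 − r^i)/(1 − r^15).
P(10) = (1 − (3/2)^10) / (1 − (3/2)^15) = 8800/67849 ≈ 0.130.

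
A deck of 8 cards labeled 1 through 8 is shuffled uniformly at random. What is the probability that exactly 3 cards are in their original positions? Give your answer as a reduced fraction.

11/180

Choose which 3 of the 8 are fixed: C(8,3) = 56 ways.
The remaining 5 must have no fixed point: D(5) = 44.
P = 56·44/40320 = 11/180.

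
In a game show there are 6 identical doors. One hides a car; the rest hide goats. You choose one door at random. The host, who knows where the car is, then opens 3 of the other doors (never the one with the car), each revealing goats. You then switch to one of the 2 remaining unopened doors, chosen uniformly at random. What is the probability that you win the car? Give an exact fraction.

5/12

Your original door holds the car with probability 1/6, so the other 5 collectively hold it with probability 5/6.
The host can always find 3 empty doors to open, so the reveals don't change that 5/6; it is now spread over the 2 remaining unopened doors.
P(win by switching) = (5/6) · (1/2) = 5/12.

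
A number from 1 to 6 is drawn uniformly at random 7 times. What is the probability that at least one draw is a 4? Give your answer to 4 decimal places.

0.7209

P(no draw is a 4) = (5/6)^7 ≈ 0.2791.
P(at least one) = 1 − 0.2791 = 0.7209.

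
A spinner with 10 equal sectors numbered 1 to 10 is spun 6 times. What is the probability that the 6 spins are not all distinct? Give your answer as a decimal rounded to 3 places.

P(all 6 different) = 10/10 · 9/10 · ··· · 5/10 ≈ 0.151.
P(at least two equal) = 1 − 0.151 = 0.849.

0.849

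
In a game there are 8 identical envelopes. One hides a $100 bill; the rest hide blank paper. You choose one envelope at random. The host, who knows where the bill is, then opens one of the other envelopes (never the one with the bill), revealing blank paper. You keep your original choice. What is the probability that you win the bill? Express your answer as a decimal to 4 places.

The host can always open an empty envelope regardless of your choice, so this gives no information about your original envelope.
P(win by staying) = 1/8 ≈ 0.1250.

0.1250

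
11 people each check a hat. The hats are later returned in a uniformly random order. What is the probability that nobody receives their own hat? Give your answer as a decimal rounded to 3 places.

This is the derangement probability: permutations of 11 with no fixed point.
D(11) = 11! · (1 − 1/1! + 1/2! − ··· + (−1)^11/11!) = 14684570.
P = 14684570/39916800 = 1468457/3991680 ≈ 0.368.

0.368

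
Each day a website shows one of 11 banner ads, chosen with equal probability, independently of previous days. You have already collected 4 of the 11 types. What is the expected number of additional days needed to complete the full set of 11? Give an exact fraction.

Starting from 4 distinct types, each trial gives a new one with probability (11−i)/11 when i types are held, so the wait for the next new type is 11/(11−i).
E = 11/7 + 11/6 + 11/5 + 11/4 + 11/3 + 11/2 + 11/1 = 3993/140.

3993/140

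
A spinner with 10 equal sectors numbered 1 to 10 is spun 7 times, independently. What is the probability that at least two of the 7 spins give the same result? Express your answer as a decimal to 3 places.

P(all 7 different) = 10/10 · 9/10 · ··· · 4/10 ≈ 0.060.
P(at least two equal) = 1 − 0.060 = 0.940.

0.940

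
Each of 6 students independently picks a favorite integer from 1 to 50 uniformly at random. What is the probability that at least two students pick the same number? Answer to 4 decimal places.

It's easier to compute the probability that all 6 are distinct.
P(all distinct) = 50/50 · 49/50 · ··· · 45/50 ≈ 0.7322.
So the probability of at least one match is 1 − 0.7322 = 0.2678.

0.2678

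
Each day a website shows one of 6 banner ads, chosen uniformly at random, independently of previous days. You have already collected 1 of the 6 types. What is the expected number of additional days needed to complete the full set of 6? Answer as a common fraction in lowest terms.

137/10

Starting from 1 distinct type, each trial gives a new one with probability (6−i)/6 when i types are held, so the wait for the next new type is 6/(6−i).
E = 6/5 + 6/4 + 6/3 + 6/2 + 6/1 = 137/10.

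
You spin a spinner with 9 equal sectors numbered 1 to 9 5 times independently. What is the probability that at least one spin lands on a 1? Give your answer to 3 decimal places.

P(no spin lands on a 1) = (8/9)^5 ≈ 0.555.
P(at least one) = 1 − 0.555 = 0.445.

0.445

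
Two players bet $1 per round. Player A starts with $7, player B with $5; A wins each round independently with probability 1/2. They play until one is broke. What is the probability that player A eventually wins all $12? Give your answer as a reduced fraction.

With a fair step, P(i) = ½P(i−1) + ½P(i+1) with P(0)=0, P(12)=1 has the linear solution P(i) = i/12.
P(7) = 7/12.

7/12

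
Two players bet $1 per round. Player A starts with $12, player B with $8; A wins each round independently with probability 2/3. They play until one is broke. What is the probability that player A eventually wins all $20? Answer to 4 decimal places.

Let r = q/p = (1/3)/(2/3) = 1/2. The recurrence P(i) = p·P(i+1) + q·P(i−1) with P(0)=0, P(20)=1 gives P(i) = (1 − r^i)/(1 − r^20).
P(12) = (1 − (1/2)^12) / (1 − (1/2)^20) = 69888/69905 ≈ 0.9998.

0.9998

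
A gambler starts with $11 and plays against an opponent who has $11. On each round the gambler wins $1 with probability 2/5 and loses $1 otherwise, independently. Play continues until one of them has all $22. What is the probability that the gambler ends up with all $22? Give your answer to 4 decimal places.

0.0114

Let r = q/p = (3/5)/(2/5) = 3/2. The recurrence P(i) = p·P(i+1) + q·P(i−1) with P(0)=0, P(22)=1 gives P(i) = (1 − r^i)/(1 − r^22).
P(11) = (1 − (3/2)^11) / (1 − (3/2)^22) = 2048/179195 ≈ 0.0114.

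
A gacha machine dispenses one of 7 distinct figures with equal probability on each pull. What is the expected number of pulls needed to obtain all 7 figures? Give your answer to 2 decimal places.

18.15

After i distinct types are collected, each trial gives a new one with probability (7−i)/7, so the expected wait for the next new type is 7/(7−i).
E = 7/7 + 7/6 + 7/5 + 7/4 + 7/3 + 7/2 + 7/1 = 363/20 ≈ 18.15.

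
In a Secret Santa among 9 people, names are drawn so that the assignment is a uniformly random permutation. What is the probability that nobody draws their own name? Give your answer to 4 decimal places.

0.3679

This is the derangement probability: permutations of 9 with no fixed point.
D(9) = 9! · (1 − 1/1! + 1/2! − ··· + (−1)^9/9!) = 133496.
P = 133496/362880 = 16687/45360 ≈ 0.3679.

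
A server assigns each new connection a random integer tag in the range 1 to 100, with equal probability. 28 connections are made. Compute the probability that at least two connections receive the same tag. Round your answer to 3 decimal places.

It's easier to compute the probability that all 28 are distinct.
P(all distinct) = 100/100 · 99/100 · ··· · 73/100 ≈ 0.015.
So the probability of at least one match is 1 − 0.015 = 0.985.

0.985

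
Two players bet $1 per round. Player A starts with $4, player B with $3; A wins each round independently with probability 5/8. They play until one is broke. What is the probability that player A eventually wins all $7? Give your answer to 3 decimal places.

Let r = q/p = (3/8)/(5/8) = 3/5. The recurrence P(i) = p·P(i+1) + q·P(i−1) with P(0)=0, P(7)=1 gives P(i) = (1 − r^i)/(1 − r^7).
P(4) = (1 − (3/5)^4) / (1 − (3/5)^7) = 34000/37969 ≈ 0.895.

0.895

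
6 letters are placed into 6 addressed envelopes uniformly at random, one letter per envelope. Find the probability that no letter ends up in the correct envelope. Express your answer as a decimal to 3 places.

0.368

This is the derangement probability: permutations of 6 with no fixed point.
D(6) = 6! · (1 − 1/1! + 1/2! − ··· + (−1)^6/6!) = 265.
P = 265/720 = 53/144 ≈ 0.368.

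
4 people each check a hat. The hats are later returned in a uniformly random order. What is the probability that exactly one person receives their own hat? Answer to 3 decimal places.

Choose which one is fixed: C(4,1) = 4 ways.
The remaining 3 must have no fixed point: D(3) = 2.
P = 4·2/24 = 1/3 ≈ 0.333.

0.333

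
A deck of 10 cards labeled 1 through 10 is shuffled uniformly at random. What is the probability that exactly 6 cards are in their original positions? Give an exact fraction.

1/1920

Choose which 6 of the 10 are fixed: C(10,6) = 210 ways.
The remaining 4 must have no fixed point: D(4) = 9.
P = 210·9/3628800 = 1/1920.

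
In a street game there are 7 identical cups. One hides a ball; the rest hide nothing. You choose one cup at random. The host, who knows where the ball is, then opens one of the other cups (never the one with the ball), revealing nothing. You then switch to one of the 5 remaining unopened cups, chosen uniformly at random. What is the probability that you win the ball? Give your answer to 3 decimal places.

Your original cup holds the ball with probability 1/7, so the other 6 collectively hold it with probability 6/7.
The host can always find an empty cup to open, so this doesn't change that 6/7; it is now spread over the 5 remaining unopened cups.
P(win by switching) = (6/7) · (1/5) = 6/35 ≈ 0.171.

0.171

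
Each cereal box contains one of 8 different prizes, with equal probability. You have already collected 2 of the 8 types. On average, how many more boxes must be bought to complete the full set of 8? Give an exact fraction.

Starting from 2 distinct types, each trial gives a new one with probability (8−i)/8 when i types are held, so the wait for the next new type is 8/(8−i).
E = 8/6 + 8/5 + 8/4 + 8/3 + 8/2 + 8/1 = 98/5.

98/5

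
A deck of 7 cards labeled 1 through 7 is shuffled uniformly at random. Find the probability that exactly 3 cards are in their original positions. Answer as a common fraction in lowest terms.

Choose which 3 of the 7 are fixed: C(7,3) = 35 ways.
The remaining 4 must have no fixed point: D(4) = 9.
P = 35·9/5040 = 1/16.

1/16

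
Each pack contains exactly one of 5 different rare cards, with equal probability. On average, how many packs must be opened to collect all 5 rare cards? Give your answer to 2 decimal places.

11.42

After i distinct types are collected, each trial gives a new one with probability (5−i)/5, so the expected wait for the next new type is 5/(5−i).
E = 5/5 + 5/4 + 5/3 + 5/2 + 5/1 = 137/12 ≈ 11.42.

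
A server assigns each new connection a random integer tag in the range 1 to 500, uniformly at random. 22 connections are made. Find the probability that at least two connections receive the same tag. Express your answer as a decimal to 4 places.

0.3742

It's easier to compute the probability that all 22 are distinct.
P(all distinct) = 500/500 · 499/500 · ··· · 479/500 ≈ 0.6258.
So the probability of at least one match is 1 − 0.6258 = 0.3742.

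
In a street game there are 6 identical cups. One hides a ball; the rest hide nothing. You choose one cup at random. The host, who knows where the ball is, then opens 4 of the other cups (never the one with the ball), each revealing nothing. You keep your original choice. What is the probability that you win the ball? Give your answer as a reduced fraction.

The host can always open 4 empty cups regardless of your choice, so the reveals give no information about your original cup.
P(win by staying) = 1/6.

1/6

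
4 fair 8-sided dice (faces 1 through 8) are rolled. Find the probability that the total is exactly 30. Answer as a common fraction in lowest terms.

There are 8^4 = 4096 equally likely outcomes.
The number of ordered 4-tuples from {1,…,8} summing to 30 is 10.
P(sum = 30) = 10/4096 = 5/2048.

5/2048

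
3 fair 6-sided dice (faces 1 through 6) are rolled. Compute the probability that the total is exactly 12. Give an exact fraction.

25/216

There are 6^3 = 216 equally likely outcomes.
The number of ordered 3-tuples from {1,…,6} summing to 12 is 25.
P(sum = 12) = 25/216.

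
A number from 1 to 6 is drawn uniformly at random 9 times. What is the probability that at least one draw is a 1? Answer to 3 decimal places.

P(no draw is a 1) = (5/6)^9 ≈ 0.194.
P(at least one) = 1 − 0.194 = 0.806.

0.806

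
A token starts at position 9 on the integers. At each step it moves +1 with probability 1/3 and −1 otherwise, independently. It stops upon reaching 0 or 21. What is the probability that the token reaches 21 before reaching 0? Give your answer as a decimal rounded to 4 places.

Let r = q/p = (2/3)/(1/3) = 2. The recurrence P(i) = p·P(i+1) + q·P(i−1) with P(0)=0, P(21)=1 gives P(i) = (1 − r^i)/(1 − r^21).
P(9) = (1 − (2)^9) / (1 − (2)^21) = 73/299593 ≈ 0.0002.

0.0002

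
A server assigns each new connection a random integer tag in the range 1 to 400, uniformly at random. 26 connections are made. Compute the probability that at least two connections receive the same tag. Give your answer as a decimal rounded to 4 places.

It's easier to compute the probability that all 26 are distinct.
P(all distinct) = 400/400 · 399/400 · ··· · 375/400 ≈ 0.4359.
So the probability of at least one match is 1 − 0.4359 = 0.5641.

0.5641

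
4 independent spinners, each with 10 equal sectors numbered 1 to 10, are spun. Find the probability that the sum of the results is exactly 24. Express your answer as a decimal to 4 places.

0.0633

There are 10^4 = 10000 equally likely outcomes.
The number of ordered 4-tuples from {1,…,10} summing to 24 is 633.
P(sum = 24) = 633/10000 ≈ 0.0633.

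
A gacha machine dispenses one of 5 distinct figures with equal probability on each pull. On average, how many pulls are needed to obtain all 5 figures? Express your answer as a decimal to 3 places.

After i distinct types are collected, each trial gives a new one with probability (5−i)/5, so the expected wait for the next new type is 5/(5−i).
E = 5/5 + 5/4 + 5/3 + 5/2 + 5/1 = 137/12 ≈ 11.417.

11.417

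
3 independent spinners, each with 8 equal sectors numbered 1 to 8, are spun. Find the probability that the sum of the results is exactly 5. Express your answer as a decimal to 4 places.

0.0117

There are 8^3 = 512 equally likely outcomes.
The number of ordered 3-tuples from {1,…,8} summing to 5 is 6.
P(sum = 5) = 6/512 = 3/256 ≈ 0.0117.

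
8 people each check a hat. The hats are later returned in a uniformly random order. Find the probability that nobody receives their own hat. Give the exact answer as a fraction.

This is the derangement probability: permutations of 8 with no fixed point.
D(8) = 8! · (1 − 1/1! + 1/2! − ··· + (−1)^8/8!) = 14833.
P = 14833/40320 = 2119/5760.

2119/5760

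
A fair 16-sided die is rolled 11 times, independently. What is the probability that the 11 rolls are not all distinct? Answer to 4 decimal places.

0.9901

P(all 11 different) = 16/16 · 15/16 · ··· · 6/16 ≈ 0.0099.
P(at least two equal) = 1 − 0.0099 = 0.9901.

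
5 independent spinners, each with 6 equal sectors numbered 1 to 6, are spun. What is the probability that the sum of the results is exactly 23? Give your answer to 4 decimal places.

There are 6^5 = 7776 equally likely outcomes.
The number of ordered 5-tuples from {1,…,6} summing to 23 is 305.
P(sum = 23) = 305/7776 ≈ 0.0392.

0.0392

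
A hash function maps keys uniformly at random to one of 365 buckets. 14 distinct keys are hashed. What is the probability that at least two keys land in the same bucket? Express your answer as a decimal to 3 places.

It's easier to compute the probability that all 14 are distinct.
P(all distinct) = 365/365 · 364/365 · ··· · 352/365 ≈ 0.777.
So the probability of at least one match is 1 − 0.777 = 0.223.

0.223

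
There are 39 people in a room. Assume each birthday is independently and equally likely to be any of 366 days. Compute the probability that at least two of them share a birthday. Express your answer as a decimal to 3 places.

It's easier to compute the probability that all 39 are distinct.
P(all distinct) = 366/366 · 365/366 · ··· · 328/366 ≈ 0.123.
So the probability of at least one match is 1 − 0.123 = 0.877.

0.877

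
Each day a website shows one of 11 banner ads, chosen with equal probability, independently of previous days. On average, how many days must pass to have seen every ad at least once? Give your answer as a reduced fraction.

83711/2520

After i distinct types are collected, each trial gives a new one with probability (11−i)/11, so the expected wait for the next new type is 11/(11−i).
E = 11/11 + 11/10 + 11/9 + 11/8 + 11/7 + 11/6 + 11/5 + 11/4 + 11/3 + 11/2 + 11/1 = 83711/2520.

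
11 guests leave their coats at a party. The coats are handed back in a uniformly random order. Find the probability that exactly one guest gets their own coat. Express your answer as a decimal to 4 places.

Choose which one is fixed: C(11,1) = 11 ways.
The remaining 10 must have no fixed point: D(10) = 1334961.
P = 11·1334961/39916800 = 16481/44800 ≈ 0.3679.

0.3679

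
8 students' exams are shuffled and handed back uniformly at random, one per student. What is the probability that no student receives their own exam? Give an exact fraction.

2119/5760

This is the derangement probability: permutations of 8 with no fixed point.
D(8) = 8! · (1 − 1/1! + 1/2! − ··· + (−1)^8/8!) = 14833.
P = 14833/40320 = 2119/5760.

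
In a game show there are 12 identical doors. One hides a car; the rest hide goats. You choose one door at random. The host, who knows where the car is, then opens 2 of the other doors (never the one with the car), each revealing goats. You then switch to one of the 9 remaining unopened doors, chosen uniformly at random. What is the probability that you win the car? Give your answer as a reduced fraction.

Your original door holds the car with probability 1/12, so the other 11 collectively hold it with probability 11/12.
The host can always find 2 empty doors to open, so the reveals don't change that 11/12; it is now spread over the 9 remaining unopened doors.
P(win by switching) = (11/12) · (1/9) = 11/108.

11/108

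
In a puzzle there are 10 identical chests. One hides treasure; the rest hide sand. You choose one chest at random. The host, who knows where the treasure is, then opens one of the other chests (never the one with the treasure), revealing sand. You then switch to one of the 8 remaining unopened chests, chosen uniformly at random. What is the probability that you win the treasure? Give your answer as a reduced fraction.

Your original chest holds the treasure with probability 1/10, so the other 9 collectively hold it with probability 9/10.
The host can always find an empty chest to open, so this doesn't change that 9/10; it is now spread over the 8 remaining unopened chests.
P(win by switching) = (9/10) · (1/8) = 9/80.

9/80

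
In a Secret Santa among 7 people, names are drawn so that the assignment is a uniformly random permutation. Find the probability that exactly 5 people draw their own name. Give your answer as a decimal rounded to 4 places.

Choose which 5 of the 7 are fixed: C(7,5) = 21 ways.
The remaining 2 must have no fixed point: D(2) = 1.
P = 21·1/5040 = 1/240 ≈ 0.0042.

0.0042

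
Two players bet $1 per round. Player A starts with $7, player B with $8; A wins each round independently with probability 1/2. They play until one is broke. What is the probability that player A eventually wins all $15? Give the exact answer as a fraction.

7/15

With a fair step, P(i) = ½P(i−1) + ½P(i+1) with P(0)=0, P(15)=1 has the linear solution P(i) = i/15.
P(7) = 7/15.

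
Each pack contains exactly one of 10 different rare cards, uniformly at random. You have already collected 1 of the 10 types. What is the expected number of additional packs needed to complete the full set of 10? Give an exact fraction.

7129/252

Starting from 1 distinct type, each trial gives a new one with probability (10−i)/10 when i types are held, so the wait for the next new type is 10/(10−i).
E = 10/9 + 10/8 + 10/7 + 10/6 + 10/5 + 10/4 + 10/3 + 10/2 + 10/1 = 7129/252.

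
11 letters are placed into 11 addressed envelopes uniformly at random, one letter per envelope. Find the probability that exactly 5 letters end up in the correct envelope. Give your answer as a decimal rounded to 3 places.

Choose which 5 of the 11 are fixed: C(11,5) = 462 ways.
The remaining 6 must have no fixed point: D(6) = 265.
P = 462·265/39916800 = 53/17280 ≈ 0.003.

0.003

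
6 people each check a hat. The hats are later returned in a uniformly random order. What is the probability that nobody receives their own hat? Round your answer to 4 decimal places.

0.3681

This is the derangement probability: permutations of 6 with no fixed point.
D(6) = 6! · (1 − 1/1! + 1/2! − ··· + (−1)^6/6!) = 265.
P = 265/720 = 53/144 ≈ 0.3681.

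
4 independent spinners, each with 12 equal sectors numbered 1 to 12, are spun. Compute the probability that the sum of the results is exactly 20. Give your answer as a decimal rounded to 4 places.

0.0400

There are 12^4 = 20736 equally likely outcomes.
The number of ordered 4-tuples from {1,…,12} summing to 20 is 829.
P(sum = 20) = 829/20736 ≈ 0.0400.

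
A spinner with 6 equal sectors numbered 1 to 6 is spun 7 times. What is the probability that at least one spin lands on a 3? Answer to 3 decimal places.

0.721

P(no spin lands on a 3) = (5/6)^7 ≈ 0.279.
P(at least one) = 1 − 0.279 = 0.721.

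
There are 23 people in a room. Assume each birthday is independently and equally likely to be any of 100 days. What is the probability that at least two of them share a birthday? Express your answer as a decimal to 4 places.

0.9357

It's easier to compute the probability that all 23 are distinct.
P(all distinct) = 100/100 · 99/100 · ··· · 78/100 ≈ 0.0643.
So the probability of at least one match is 1 − 0.0643 = 0.9357.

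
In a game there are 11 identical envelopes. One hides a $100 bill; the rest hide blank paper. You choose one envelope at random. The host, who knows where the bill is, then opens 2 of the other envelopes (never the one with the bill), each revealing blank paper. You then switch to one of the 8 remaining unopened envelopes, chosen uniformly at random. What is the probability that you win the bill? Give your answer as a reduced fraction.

Your original envelope holds the bill with probability 1/11, so the other 10 collectively hold it with probability 10/11.
The host can always find 2 empty envelopes to open, so the reveals don't change that 10/11; it is now spread over the 8 remaining unopened envelopes.
P(win by switching) = (10/11) · (1/8) = 5/44.

5/44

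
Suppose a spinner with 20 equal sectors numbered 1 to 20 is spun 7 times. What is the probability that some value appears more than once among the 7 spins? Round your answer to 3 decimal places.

P(all 7 different) = 20/20 · 19/20 · ··· · 14/20 ≈ 0.305.
P(at least two equal) = 1 − 0.305 = 0.695.

0.695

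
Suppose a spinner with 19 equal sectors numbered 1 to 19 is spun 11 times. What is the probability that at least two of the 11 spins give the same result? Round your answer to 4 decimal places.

0.9741

P(all 11 different) = 19/19 · 18/19 · ··· · 9/19 ≈ 0.0259.
P(at least two equal) = 1 − 0.0259 = 0.9741.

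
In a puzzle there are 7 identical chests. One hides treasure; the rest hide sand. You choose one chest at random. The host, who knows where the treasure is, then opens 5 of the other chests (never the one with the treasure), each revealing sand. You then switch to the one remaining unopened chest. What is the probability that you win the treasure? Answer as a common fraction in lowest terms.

6/7

Your original chest holds the treasure with probability 1/7, so the other 6 collectively hold it with probability 6/7.
The host can always find 5 empty chests to open, so the reveals don't change that 6/7; it is now spread over the 1 remaining unopened chest.
P(win by switching) = (6/7) · (1/1) = 6/7.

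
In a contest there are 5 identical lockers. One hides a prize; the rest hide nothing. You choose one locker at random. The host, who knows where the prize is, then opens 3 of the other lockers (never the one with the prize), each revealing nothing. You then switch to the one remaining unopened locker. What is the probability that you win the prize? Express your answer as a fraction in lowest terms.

4/5

Your original locker holds the prize with probability 1/5, so the other 4 collectively hold it with probability 4/5.
The host can always find 3 empty lockers to open, so the reveals don't change that 4/5; it is now spread over the 1 remaining unopened locker.
P(win by switching) = (4/5) · (1/1) = 4/5.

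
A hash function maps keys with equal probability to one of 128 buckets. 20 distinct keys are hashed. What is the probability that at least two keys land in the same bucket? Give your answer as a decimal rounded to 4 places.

0.7911

It's easier to compute the probability that all 20 are distinct.
P(all distinct) = 128/128 · 127/128 · ··· · 109/128 ≈ 0.2089.
So the probability of at least one match is 1 − 0.2089 = 0.7911.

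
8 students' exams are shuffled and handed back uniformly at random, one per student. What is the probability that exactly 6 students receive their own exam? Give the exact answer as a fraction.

1/1440

Choose which 6 of the 8 are fixed: C(8,6) = 28 ways.
The remaining 2 must have no fixed point: D(2) = 1.
P = 28·1/40320 = 1/1440.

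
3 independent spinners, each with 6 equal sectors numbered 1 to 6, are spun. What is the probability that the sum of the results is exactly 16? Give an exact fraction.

There are 6^3 = 216 equally likely outcomes.
The number of ordered 3-tuples from {1,…,6} summing to 16 is 6.
P(sum = 16) = 6/216 = 1/36.

1/36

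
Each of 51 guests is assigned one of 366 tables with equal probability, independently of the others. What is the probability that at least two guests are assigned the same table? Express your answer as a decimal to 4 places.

0.9742

It's easier to compute the probability that all 51 are distinct.
P(all distinct) = 366/366 · 365/366 · ··· · 316/366 ≈ 0.0258.
So the probability of at least one match is 1 − 0.0258 = 0.9742.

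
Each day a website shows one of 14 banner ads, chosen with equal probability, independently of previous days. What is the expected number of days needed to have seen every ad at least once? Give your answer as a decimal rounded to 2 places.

After i distinct types are collected, each trial gives a new one with probability (14−i)/14, so the expected wait for the next new type is 14/(14−i).
E = 14/14 + 14/13 + 14/12 + 14/11 + 14/10 + 14/9 + 14/8 + 14/7 + 14/6 + 14/5 + 14/4 + 14/3 + 14/2 + 14/1 = 1171733/25740 ≈ 45.52.

45.52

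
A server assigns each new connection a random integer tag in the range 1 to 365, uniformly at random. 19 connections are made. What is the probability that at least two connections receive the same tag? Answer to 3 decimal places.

0.379

It's easier to compute the probability that all 19 are distinct.
P(all distinct) = 365/365 · 364/365 · ··· · 347/365 ≈ 0.621.
So the probability of at least one match is 1 − 0.621 = 0.379.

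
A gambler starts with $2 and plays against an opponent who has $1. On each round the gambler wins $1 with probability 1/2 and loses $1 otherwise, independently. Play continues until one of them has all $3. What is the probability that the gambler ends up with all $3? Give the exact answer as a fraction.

With a fair step, P(i) = ½P(i−1) + ½P(i+1) with P(0)=0, P(3)=1 has the linear solution P(i) = i/3.
P(2) = 2/3.

2/3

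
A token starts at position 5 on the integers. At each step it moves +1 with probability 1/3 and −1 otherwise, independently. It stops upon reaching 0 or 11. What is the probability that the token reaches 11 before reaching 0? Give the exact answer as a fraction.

Let r = q/p = (2/3)/(1/3) = 2. The recurrence P(i) = p·P(i+1) + q·P(i−1) with P(0)=0, P(11)=1 gives P(i) = (1 − r^i)/(1 − r^11).
P(5) = (1 − (2)^5) / (1 − (2)^11) = 31/2047.

31/2047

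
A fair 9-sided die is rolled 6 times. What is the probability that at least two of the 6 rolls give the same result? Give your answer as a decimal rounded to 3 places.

P(all 6 different) = 9/9 · 8/9 · ··· · 4/9 ≈ 0.114.
P(at least two equal) = 1 − 0.114 = 0.886.

0.886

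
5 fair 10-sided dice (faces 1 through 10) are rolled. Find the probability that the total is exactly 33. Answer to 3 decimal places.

0.043

There are 10^5 = 100000 equally likely outcomes.
The number of ordered 5-tuples from {1,…,10} summing to 33 is 4335.
P(sum = 33) = 4335/100000 = 867/20000 ≈ 0.043.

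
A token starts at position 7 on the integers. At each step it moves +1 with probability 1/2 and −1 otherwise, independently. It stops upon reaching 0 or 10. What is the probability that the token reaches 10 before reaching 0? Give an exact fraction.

7/10

With a fair step, P(i) = ½P(i−1) + ½P(i+1) with P(0)=0, P(10)=1 has the linear solution P(i) = i/10.
P(7) = 7/10.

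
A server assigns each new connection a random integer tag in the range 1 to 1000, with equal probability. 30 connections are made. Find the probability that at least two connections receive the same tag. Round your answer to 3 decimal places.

0.356

It's easier to compute the probability that all 30 are distinct.
P(all distinct) = 1000/1000 · 999/1000 · ··· · 971/1000 ≈ 0.644.
So the probability of at least one match is 1 − 0.644 = 0.356.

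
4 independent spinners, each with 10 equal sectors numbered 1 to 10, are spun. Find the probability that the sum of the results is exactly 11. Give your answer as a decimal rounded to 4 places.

0.0120

There are 10^4 = 10000 equally likely outcomes.
The number of ordered 4-tuples from {1,…,10} summing to 11 is 120.
P(sum = 11) = 120/10000 = 3/250 ≈ 0.0120.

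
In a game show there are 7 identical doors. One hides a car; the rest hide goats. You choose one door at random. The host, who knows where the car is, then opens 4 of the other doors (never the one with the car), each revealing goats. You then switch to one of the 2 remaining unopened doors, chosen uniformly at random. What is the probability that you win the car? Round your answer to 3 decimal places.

0.429

Your original door holds the car with probability 1/7, so the other 6 collectively hold it with probability 6/7.
The host can always find 4 empty doors to open, so the reveals don't change that 6/7; it is now spread over the 2 remaining unopened doors.
P(win by switching) = (6/7) · (1/2) = 3/7 ≈ 0.429.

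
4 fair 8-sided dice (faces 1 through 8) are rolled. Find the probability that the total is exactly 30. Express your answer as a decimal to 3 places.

0.002

There are 8^4 = 4096 equally likely outcomes.
The number of ordered 4-tuples from {1,…,8} summing to 30 is 10.
P(sum = 30) = 10/4096 = 5/2048 ≈ 0.002.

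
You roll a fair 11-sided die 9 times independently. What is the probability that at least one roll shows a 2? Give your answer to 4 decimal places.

P(no roll shows a 2) = (10/11)^9 ≈ 0.4241.
P(at least one) = 1 − 0.4241 = 0.5759.

0.5759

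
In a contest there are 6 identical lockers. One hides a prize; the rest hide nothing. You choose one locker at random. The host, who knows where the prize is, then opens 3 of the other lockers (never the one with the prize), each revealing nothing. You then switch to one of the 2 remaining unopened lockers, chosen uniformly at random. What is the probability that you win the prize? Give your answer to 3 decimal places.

Your original locker holds the prize with probability 1/6, so the other 5 collectively hold it with probability 5/6.
The host can always find 3 empty lockers to open, so the reveals don't change that 5/6; it is now spread over the 2 remaining unopened lockers.
P(win by switching) = (5/6) · (1/2) = 5/12 ≈ 0.417.

0.417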